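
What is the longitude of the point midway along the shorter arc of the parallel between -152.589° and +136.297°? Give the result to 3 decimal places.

+171.854°

Signed shortest Δλ from -152.589° to +136.297° is -71.114°.
Midpoint longitude = -152.589° + (-71.114°)/2 = -152.589° − 35.557° = -188.146°.
Normalise into (−180°, 180°]: +171.854°.
(The naïve average (-152.589 + +136.297)/2 = -8.146° is on the wrong side of the globe.)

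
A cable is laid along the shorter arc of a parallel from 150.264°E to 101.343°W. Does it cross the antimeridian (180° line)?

Yes

Naïve |-101.343 − 150.264| = 251.607° > 180°, so the shorter arc goes the other way round — across 180°.
Signed shortest Δλ = ((-101.343 − 150.264 + 180) mod 360) − 180 = 108.393°.
Going east by 108.393° from +150.264° passes through 180° before reaching -101.343°.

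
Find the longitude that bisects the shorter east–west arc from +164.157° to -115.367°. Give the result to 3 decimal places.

Signed shortest Δλ from +164.157° to -115.367° is +80.476°.
Midpoint longitude = +164.157° + (+80.476°)/2 = +164.157° + 40.238° = +204.395°.
Normalise into (−180°, 180°]: -155.605°.
(The naïve average (+164.157 + -115.367)/2 = 24.395° is on the wrong side of the globe.)

-155.605°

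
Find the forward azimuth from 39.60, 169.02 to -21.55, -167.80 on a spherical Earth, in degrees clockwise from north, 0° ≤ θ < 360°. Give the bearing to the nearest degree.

Δλ = -167.80 − 169.02 = -336.82°; wrapped into (−180°, 180°]: 23.18°.
θ = atan2( sin Δλ · cos φ₂ , cos φ₁ · sin φ₂ − sin φ₁ · cos φ₂ · cos Δλ )
  = atan2(0.36611, -0.82803) = 156.148° → normalised to [0°, 360°): 156.148°.

156°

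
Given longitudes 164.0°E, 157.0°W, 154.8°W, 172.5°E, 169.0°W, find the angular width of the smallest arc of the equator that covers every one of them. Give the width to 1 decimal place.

41.2°

Sort the longitudes: -169.0°, -157.0°, -154.8°, +164.0°, +172.5°.
Eastward gaps between consecutive values (wrapping around): 12.0°, 2.2°, 318.8°, 8.5°, 18.5°.
Largest gap = 318.8° ⇒ minimal covering band is its complement: 360° − 318.8° = 41.2°.
Band runs from +164.0° eastward to -154.8°, crossing the antimeridian.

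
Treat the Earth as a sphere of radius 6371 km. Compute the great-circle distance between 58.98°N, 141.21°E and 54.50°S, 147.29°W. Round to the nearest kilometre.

14129 km

Δλ = -147.29 − 141.21 = -288.50°; wrapped into (−180°, 180°]: 71.50°.
Δφ = -54.50 − 58.98 = -113.48°.
a = sin²(Δφ/2) + cos φ₁ · cos φ₂ · sin²(Δλ/2) = 0.801365.
c = 2·atan2(√a, √(1−a)) = 2.21772 rad → d = 6371·c ≈ 14129.06 km.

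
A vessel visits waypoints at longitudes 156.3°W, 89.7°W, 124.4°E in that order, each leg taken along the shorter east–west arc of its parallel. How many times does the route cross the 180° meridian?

1

Leg 1: -156.3° → -89.7°, shortest Δλ = 66.6° (east) — does not cross 180°.
Leg 2: -89.7° → +124.4°, shortest Δλ = -145.9° (west) — crosses 180°.
Total crossings: 1.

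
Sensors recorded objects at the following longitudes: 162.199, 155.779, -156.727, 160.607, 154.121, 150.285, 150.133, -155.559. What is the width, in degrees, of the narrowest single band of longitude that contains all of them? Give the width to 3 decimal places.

Sort the longitudes: -156.727°, -155.559°, +150.133°, +150.285°, +154.121°, +155.779°, +160.607°, +162.199°.
Eastward gaps between consecutive values (wrapping around): 1.168°, 305.692°, 0.152°, 3.836°, 1.658°, 4.828°, 1.592°, 41.074°.
Largest gap = 305.692° ⇒ minimal covering band is its complement: 360° − 305.692° = 54.308°.
Band runs from +150.133° eastward to -155.559°, crossing the antimeridian.

54.308°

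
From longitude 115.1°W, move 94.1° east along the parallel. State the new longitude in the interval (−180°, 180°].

Start at -115.1°; shift +94.1° → -21.0°.
-21.0° already lies in (−180°, 180°].

21.0°W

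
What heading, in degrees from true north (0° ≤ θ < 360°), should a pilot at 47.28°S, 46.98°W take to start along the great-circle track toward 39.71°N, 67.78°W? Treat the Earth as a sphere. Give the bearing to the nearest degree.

344°

Δλ = -67.78 − -46.98 = -20.80°.
θ = atan2( sin Δλ · cos φ₂ , cos φ₁ · sin φ₂ − sin φ₁ · cos φ₂ · cos Δλ )
  = atan2(-0.27318, 0.96179) = -15.856° → normalised to [0°, 360°): 344.144°.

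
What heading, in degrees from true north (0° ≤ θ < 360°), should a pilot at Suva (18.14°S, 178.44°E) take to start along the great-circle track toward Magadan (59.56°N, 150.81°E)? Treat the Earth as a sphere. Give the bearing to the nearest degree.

346°

Δλ = 150.81 − 178.44 = -27.63°.
θ = atan2( sin Δλ · cos φ₂ , cos φ₁ · sin φ₂ − sin φ₁ · cos φ₂ · cos Δλ )
  = atan2(-0.23496, 0.95906) = -13.766° → normalised to [0°, 360°): 346.234°.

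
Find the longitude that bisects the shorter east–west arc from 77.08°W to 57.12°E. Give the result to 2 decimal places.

9.98°W

Signed shortest Δλ from -77.08° to +57.12° is +134.20°.
Midpoint longitude = -77.08° + (+134.20°)/2 = -77.08° + 67.10° = -9.98°.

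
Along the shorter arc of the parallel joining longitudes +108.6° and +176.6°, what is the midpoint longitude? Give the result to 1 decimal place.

Signed shortest Δλ from +108.6° to +176.6° is +68.0°.
Midpoint longitude = +108.6° + (+68.0°)/2 = +108.6° + 34.0° = +142.6°.

+142.6°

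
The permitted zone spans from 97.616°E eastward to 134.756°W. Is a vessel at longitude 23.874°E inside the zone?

Band width going east from +97.616° to -134.756°: ((-134.756 − 97.616) mod 360) = 127.628°.
Offset of +23.874° east of the west edge: ((23.874 − 97.616) mod 360) = 286.258°.
286.258° > 127.628° ⇒ outside.

No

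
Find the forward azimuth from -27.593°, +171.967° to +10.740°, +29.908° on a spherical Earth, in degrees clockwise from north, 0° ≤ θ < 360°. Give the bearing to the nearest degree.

252°

Δλ = 29.908 − 171.967 = -142.059°.
θ = atan2( sin Δλ · cos φ₂ , cos φ₁ · sin φ₂ − sin φ₁ · cos φ₂ · cos Δλ )
  = atan2(-0.60408, -0.19373) = -107.782° → normalised to [0°, 360°): 252.218°.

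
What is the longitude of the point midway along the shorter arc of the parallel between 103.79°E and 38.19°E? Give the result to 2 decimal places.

70.99°E

Signed shortest Δλ from +103.79° to +38.19° is -65.60°.
Midpoint longitude = +103.79° + (-65.60°)/2 = +103.79° − 32.80° = +70.99°.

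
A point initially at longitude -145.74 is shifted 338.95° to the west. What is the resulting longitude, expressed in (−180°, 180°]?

Start at -145.74°; shift −338.95° → -484.69°.
-484.69° lies outside (−180°, 180°]; add 360° → -124.69°.

-124.69°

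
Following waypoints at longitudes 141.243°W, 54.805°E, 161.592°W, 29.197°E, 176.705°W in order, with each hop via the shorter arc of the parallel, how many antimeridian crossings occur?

4

Leg 1: -141.243° → +54.805°, shortest Δλ = -163.952° (west) — crosses 180°.
Leg 2: +54.805° → -161.592°, shortest Δλ = 143.603° (east) — crosses 180°.
Leg 3: -161.592° → +29.197°, shortest Δλ = -169.211° (west) — crosses 180°.
Leg 4: +29.197° → -176.705°, shortest Δλ = 154.098° (east) — crosses 180°.
Total crossings: 4.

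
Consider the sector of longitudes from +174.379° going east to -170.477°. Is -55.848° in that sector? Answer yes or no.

Band width going east from +174.379° to -170.477°: ((-170.477 − 174.379) mod 360) = 15.144°.
Offset of -55.848° east of the west edge: ((-55.848 − 174.379) mod 360) = 129.773°.
129.773° > 15.144° ⇒ outside.

No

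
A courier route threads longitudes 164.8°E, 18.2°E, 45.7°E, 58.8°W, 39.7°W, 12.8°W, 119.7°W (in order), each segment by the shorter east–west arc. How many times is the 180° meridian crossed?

Leg 1: +164.8° → +18.2°, shortest Δλ = -146.6° (west) — does not cross 180°.
Leg 2: +18.2° → +45.7°, shortest Δλ = 27.5° (east) — does not cross 180°.
Leg 3: +45.7° → -58.8°, shortest Δλ = -104.5° (west) — does not cross 180°.
Leg 4: -58.8° → -39.7°, shortest Δλ = 19.1° (east) — does not cross 180°.
Leg 5: -39.7° → -12.8°, shortest Δλ = 26.9° (east) — does not cross 180°.
Leg 6: -12.8° → -119.7°, shortest Δλ = -106.9° (west) — does not cross 180°.
Total crossings: 0.

0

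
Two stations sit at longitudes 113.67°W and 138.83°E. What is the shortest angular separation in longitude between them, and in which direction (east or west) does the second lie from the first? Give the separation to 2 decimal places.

Raw difference: 138.83 − -113.67 = 252.5°.
Normalise into (−180°, 180°]: 252.5° − 360° = -107.5°.
Negative ⇒ the second point lies to the west; separation 107.50°.

107.50° west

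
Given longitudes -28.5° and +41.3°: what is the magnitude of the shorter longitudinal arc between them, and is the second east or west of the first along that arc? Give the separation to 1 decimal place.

Raw difference: 41.3 − -28.5 = 69.8°.
Normalise into (−180°, 180°]: 69.8° stays 69.8°.
Positive ⇒ the second point lies to the east; separation 69.8°.

69.8° east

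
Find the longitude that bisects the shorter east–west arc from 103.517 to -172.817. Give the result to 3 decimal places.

+145.350°

Signed shortest Δλ from +103.517° to -172.817° is +83.666°.
Midpoint longitude = +103.517° + (+83.666°)/2 = +103.517° + 41.833° = +145.350°.
(The naïve average (+103.517 + -172.817)/2 = -34.65° is on the wrong side of the globe.)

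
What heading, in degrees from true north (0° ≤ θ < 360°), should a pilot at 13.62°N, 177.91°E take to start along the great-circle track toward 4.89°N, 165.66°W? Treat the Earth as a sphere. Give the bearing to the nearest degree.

Δλ = -165.66 − 177.91 = -343.57°; wrapped into (−180°, 180°]: 16.43°.
θ = atan2( sin Δλ · cos φ₂ , cos φ₁ · sin φ₂ − sin φ₁ · cos φ₂ · cos Δλ )
  = atan2(0.28181, -0.14220) = 116.775° → normalised to [0°, 360°): 116.775°.

117°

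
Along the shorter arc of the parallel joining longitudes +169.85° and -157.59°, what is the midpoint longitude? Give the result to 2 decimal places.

-173.87°

Signed shortest Δλ from +169.85° to -157.59° is +32.56°.
Midpoint longitude = +169.85° + (+32.56°)/2 = +169.85° + 16.28° = +186.13°.
Normalise into (−180°, 180°]: -173.87°.
(The naïve average (+169.85 + -157.59)/2 = 6.13° is on the wrong side of the globe.)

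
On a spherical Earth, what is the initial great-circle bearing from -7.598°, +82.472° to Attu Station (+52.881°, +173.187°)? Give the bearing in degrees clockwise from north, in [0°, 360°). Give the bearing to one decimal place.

37.4°

Δλ = 173.187 − 82.472 = 90.715°.
θ = atan2( sin Δλ · cos φ₂ , cos φ₁ · sin φ₂ − sin φ₁ · cos φ₂ · cos Δλ )
  = atan2(0.60343, 0.78939) = 37.395° → normalised to [0°, 360°): 37.395°.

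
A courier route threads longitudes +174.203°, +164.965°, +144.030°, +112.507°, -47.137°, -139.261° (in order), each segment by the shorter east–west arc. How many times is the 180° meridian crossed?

Leg 1: +174.203° → +164.965°, shortest Δλ = -9.238° (west) — does not cross 180°.
Leg 2: +164.965° → +144.030°, shortest Δλ = -20.935° (west) — does not cross 180°.
Leg 3: +144.030° → +112.507°, shortest Δλ = -31.523° (west) — does not cross 180°.
Leg 4: +112.507° → -47.137°, shortest Δλ = -159.644° (west) — does not cross 180°.
Leg 5: -47.137° → -139.261°, shortest Δλ = -92.124° (west) — does not cross 180°.
Total crossings: 0.

0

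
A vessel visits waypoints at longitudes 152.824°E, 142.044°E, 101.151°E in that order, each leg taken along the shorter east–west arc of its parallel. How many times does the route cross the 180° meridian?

Leg 1: +152.824° → +142.044°, shortest Δλ = -10.78° (west) — does not cross 180°.
Leg 2: +142.044° → +101.151°, shortest Δλ = -40.893° (west) — does not cross 180°.
Total crossings: 0.

0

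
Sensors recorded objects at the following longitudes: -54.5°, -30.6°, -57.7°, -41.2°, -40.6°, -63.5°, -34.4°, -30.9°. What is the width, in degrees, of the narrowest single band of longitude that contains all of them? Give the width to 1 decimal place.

32.9°

Sort the longitudes: -63.5°, -57.7°, -54.5°, -41.2°, -40.6°, -34.4°, -30.9°, -30.6°.
Eastward gaps between consecutive values (wrapping around): 5.8°, 3.2°, 13.3°, 0.6°, 6.2°, 3.5°, 0.3°, 327.1°.
Largest gap = 327.1° ⇒ minimal covering band is its complement: 360° − 327.1° = 32.9°.
Band runs from -63.5° eastward to -30.6°.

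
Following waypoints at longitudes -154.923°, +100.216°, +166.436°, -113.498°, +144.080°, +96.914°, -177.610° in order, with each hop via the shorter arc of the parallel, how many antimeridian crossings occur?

Leg 1: -154.923° → +100.216°, shortest Δλ = -104.861° (west) — crosses 180°.
Leg 2: +100.216° → +166.436°, shortest Δλ = 66.22° (east) — does not cross 180°.
Leg 3: +166.436° → -113.498°, shortest Δλ = 80.066° (east) — crosses 180°.
Leg 4: -113.498° → +144.080°, shortest Δλ = -102.422° (west) — crosses 180°.
Leg 5: +144.080° → +96.914°, shortest Δλ = -47.166° (west) — does not cross 180°.
Leg 6: +96.914° → -177.610°, shortest Δλ = 85.476° (east) — crosses 180°.
Total crossings: 4.

4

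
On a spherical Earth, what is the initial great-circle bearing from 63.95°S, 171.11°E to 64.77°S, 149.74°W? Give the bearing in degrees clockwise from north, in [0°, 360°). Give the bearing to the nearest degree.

110°

Δλ = -149.74 − 171.11 = -320.85°; wrapped into (−180°, 180°]: 39.15°.
θ = atan2( sin Δλ · cos φ₂ , cos φ₁ · sin φ₂ − sin φ₁ · cos φ₂ · cos Δλ )
  = atan2(0.26912, -0.10029) = 110.438° → normalised to [0°, 360°): 110.438°.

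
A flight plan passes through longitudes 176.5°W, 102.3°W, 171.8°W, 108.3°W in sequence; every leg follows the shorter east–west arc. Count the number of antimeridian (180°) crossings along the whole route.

0

Leg 1: -176.5° → -102.3°, shortest Δλ = 74.2° (east) — does not cross 180°.
Leg 2: -102.3° → -171.8°, shortest Δλ = -69.5° (west) — does not cross 180°.
Leg 3: -171.8° → -108.3°, shortest Δλ = 63.5° (east) — does not cross 180°.
Total crossings: 0.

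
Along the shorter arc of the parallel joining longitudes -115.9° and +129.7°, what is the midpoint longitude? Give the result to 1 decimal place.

Signed shortest Δλ from -115.9° to +129.7° is -114.4°.
Midpoint longitude = -115.9° + (-114.4°)/2 = -115.9° − 57.2° = -173.1°.
(The naïve average (-115.9 + +129.7)/2 = 6.9° is on the wrong side of the globe.)

-173.1°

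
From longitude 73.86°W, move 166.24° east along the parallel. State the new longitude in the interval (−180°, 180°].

92.38°E

Start at -73.86°; shift +166.24° → +92.38°.
+92.38° already lies in (−180°, 180°].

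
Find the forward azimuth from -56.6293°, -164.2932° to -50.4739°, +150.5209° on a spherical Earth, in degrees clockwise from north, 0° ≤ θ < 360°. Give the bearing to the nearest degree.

Δλ = 150.5209 − -164.2932 = 314.8141°; wrapped into (−180°, 180°]: -45.1859°.
θ = atan2( sin Δλ · cos φ₂ , cos φ₁ · sin φ₂ − sin φ₁ · cos φ₂ · cos Δλ )
  = atan2(-0.45148, -0.04967) = -96.278° → normalised to [0°, 360°): 263.722°.

264°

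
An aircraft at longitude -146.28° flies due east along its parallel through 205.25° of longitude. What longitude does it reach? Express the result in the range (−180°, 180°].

+58.97°

Start at -146.28°; shift +205.25° → +58.97°.
+58.97° already lies in (−180°, 180°].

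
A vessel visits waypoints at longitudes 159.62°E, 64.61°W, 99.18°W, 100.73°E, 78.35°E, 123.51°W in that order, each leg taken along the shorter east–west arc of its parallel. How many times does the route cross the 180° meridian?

Leg 1: +159.62° → -64.61°, shortest Δλ = 135.77° (east) — crosses 180°.
Leg 2: -64.61° → -99.18°, shortest Δλ = -34.57° (west) — does not cross 180°.
Leg 3: -99.18° → +100.73°, shortest Δλ = -160.09° (west) — crosses 180°.
Leg 4: +100.73° → +78.35°, shortest Δλ = -22.38° (west) — does not cross 180°.
Leg 5: +78.35° → -123.51°, shortest Δλ = 158.14° (east) — crosses 180°.
Total crossings: 3.

3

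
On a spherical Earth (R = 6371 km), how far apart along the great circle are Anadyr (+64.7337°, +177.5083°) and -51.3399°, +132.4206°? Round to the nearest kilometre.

Δλ = 132.4206 − 177.5083 = -45.0877°.
Δφ = -51.3399 − 64.7337 = -116.0736°.
a = sin²(Δφ/2) + cos φ₁ · cos φ₂ · sin²(Δλ/2) = 0.758955.
c = 2·atan2(√a, √(1−a)) = 2.11520 rad → d = 6371·c ≈ 13475.96 km.

13476 km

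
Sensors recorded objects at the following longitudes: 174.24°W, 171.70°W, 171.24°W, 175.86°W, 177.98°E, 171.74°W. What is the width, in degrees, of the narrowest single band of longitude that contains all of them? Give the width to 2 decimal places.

Sort the longitudes: -175.86°, -174.24°, -171.74°, -171.70°, -171.24°, +177.98°.
Eastward gaps between consecutive values (wrapping around): 1.62°, 2.50°, 0.04°, 0.46°, 349.22°, 6.16°.
Largest gap = 349.22° ⇒ minimal covering band is its complement: 360° − 349.22° = 10.78°.
Band runs from +177.98° eastward to -171.24°, crossing the antimeridian.

10.78°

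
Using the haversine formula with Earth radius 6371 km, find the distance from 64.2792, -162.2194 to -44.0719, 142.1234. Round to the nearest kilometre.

12987 km

Δλ = 142.1234 − -162.2194 = 304.3428°; wrapped into (−180°, 180°]: -55.6572°.
Δφ = -44.0719 − 64.2792 = -108.3511°.
a = sin²(Δφ/2) + cos φ₁ · cos φ₂ · sin²(Δλ/2) = 0.725371.
c = 2·atan2(√a, √(1−a)) = 2.03839 rad → d = 6371·c ≈ 12986.60 km.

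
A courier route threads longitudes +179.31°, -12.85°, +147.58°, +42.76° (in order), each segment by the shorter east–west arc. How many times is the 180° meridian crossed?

1

Leg 1: +179.31° → -12.85°, shortest Δλ = 167.84° (east) — crosses 180°.
Leg 2: -12.85° → +147.58°, shortest Δλ = 160.43° (east) — does not cross 180°.
Leg 3: +147.58° → +42.76°, shortest Δλ = -104.82° (west) — does not cross 180°.
Total crossings: 1.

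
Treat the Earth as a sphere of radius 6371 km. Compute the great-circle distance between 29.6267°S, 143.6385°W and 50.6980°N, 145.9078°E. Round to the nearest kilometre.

Δλ = 145.9078 − -143.6385 = 289.5463°; wrapped into (−180°, 180°]: -70.4537°.
Δφ = 50.6980 − -29.6267 = 80.3247°.
a = sin²(Δφ/2) + cos φ₁ · cos φ₂ · sin²(Δλ/2) = 0.599161.
c = 2·atan2(√a, √(1−a)) = 1.77044 rad → d = 6371·c ≈ 11279.48 km.

11279 km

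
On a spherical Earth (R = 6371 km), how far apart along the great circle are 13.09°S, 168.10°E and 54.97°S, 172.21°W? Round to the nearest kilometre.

4961 km

Δλ = -172.21 − 168.10 = -340.31°; wrapped into (−180°, 180°]: 19.69°.
Δφ = -54.97 − -13.09 = -41.88°.
a = sin²(Δφ/2) + cos φ₁ · cos φ₂ · sin²(Δλ/2) = 0.144073.
c = 2·atan2(√a, √(1−a)) = 0.77866 rad → d = 6371·c ≈ 4960.85 km.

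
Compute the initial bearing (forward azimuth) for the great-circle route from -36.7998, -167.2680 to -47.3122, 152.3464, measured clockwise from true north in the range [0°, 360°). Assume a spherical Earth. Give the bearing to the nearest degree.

238°

Δλ = 152.3464 − -167.2680 = 319.6144°; wrapped into (−180°, 180°]: -40.3856°.
θ = atan2( sin Δλ · cos φ₂ , cos φ₁ · sin φ₂ − sin φ₁ · cos φ₂ · cos Δλ )
  = atan2(-0.43930, -0.27923) = -122.441° → normalised to [0°, 360°): 237.559°.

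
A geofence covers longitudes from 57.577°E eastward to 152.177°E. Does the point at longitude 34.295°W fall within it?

Band width going east from +57.577° to +152.177°: ((152.177 − 57.577) mod 360) = 94.600°.
Offset of -34.295° east of the west edge: ((-34.295 − 57.577) mod 360) = 268.128°.
268.128° > 94.600° ⇒ outside.

No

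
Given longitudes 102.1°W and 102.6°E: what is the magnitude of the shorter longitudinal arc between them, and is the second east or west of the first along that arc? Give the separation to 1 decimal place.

155.3° west

Raw difference: 102.6 − -102.1 = 204.7°.
Normalise into (−180°, 180°]: 204.7° − 360° = -155.3°.
Negative ⇒ the second point lies to the west; separation 155.3°.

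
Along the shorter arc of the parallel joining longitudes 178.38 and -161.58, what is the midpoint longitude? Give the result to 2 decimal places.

-171.60°

Signed shortest Δλ from +178.38° to -161.58° is +20.04°.
Midpoint longitude = +178.38° + (+20.04°)/2 = +178.38° + 10.02° = +188.40°.
Normalise into (−180°, 180°]: -171.60°.
(The naïve average (+178.38 + -161.58)/2 = 8.4° is on the wrong side of the globe.)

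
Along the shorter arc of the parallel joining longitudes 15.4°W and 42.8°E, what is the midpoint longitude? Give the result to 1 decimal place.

Signed shortest Δλ from -15.4° to +42.8° is +58.2°.
Midpoint longitude = -15.4° + (+58.2°)/2 = -15.4° + 29.1° = +13.7°.

13.7°E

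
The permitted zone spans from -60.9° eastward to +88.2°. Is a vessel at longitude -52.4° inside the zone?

Band width going east from -60.9° to +88.2°: ((88.2 − -60.9) mod 360) = 149.1°.
Offset of -52.4° east of the west edge: ((-52.4 − -60.9) mod 360) = 8.5°.
8.5° ≤ 149.1° ⇒ inside.

Yes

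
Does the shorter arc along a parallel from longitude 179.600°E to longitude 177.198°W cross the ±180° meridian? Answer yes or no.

Yes

Naïve |-177.198 − 179.600| = 356.798° > 180°, so the shorter arc goes the other way round — across 180°.
Signed shortest Δλ = ((-177.198 − 179.600 + 180) mod 360) − 180 = 3.202°.
Going east by 3.202° from +179.600° passes through 180° before reaching -177.198°.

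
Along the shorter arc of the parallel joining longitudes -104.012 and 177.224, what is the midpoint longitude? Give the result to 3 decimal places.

Signed shortest Δλ from -104.012° to +177.224° is -78.764°.
Midpoint longitude = -104.012° + (-78.764°)/2 = -104.012° − 39.382° = -143.394°.
(The naïve average (-104.012 + +177.224)/2 = 36.606° is on the wrong side of the globe.)

-143.394°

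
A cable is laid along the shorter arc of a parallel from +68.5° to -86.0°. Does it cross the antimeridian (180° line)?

Signed shortest Δλ = ((-86.0 − 68.5 + 180) mod 360) − 180 = -154.5°.
Going west by 154.5° from +68.5° reaches -86.0° without touching 180°.

No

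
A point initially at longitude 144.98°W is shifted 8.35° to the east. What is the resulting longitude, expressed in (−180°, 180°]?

Start at -144.98°; shift +8.35° → -136.63°.
-136.63° already lies in (−180°, 180°].

136.63°W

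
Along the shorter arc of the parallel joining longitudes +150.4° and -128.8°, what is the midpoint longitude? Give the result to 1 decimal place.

Signed shortest Δλ from +150.4° to -128.8° is +80.8°.
Midpoint longitude = +150.4° + (+80.8°)/2 = +150.4° + 40.4° = +190.8°.
Normalise into (−180°, 180°]: -169.2°.
(The naïve average (+150.4 + -128.8)/2 = 10.8° is on the wrong side of the globe.)

-169.2°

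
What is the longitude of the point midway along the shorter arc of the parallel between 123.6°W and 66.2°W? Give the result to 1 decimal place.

94.9°W

Signed shortest Δλ from -123.6° to -66.2° is +57.4°.
Midpoint longitude = -123.6° + (+57.4°)/2 = -123.6° + 28.7° = -94.9°.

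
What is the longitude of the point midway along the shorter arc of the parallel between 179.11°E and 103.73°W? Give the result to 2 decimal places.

Signed shortest Δλ from +179.11° to -103.73° is +77.16°.
Midpoint longitude = +179.11° + (+77.16°)/2 = +179.11° + 38.58° = +217.69°.
Normalise into (−180°, 180°]: -142.31°.
(The naïve average (+179.11 + -103.73)/2 = 37.69° is on the wrong side of the globe.)

142.31°W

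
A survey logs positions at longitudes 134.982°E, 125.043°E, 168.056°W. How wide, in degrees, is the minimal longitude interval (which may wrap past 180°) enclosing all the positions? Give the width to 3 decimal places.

66.901°

Sort the longitudes: -168.056°, +125.043°, +134.982°.
Eastward gaps between consecutive values (wrapping around): 293.099°, 9.939°, 56.962°.
Largest gap = 293.099° ⇒ minimal covering band is its complement: 360° − 293.099° = 66.901°.
Band runs from +125.043° eastward to -168.056°, crossing the antimeridian.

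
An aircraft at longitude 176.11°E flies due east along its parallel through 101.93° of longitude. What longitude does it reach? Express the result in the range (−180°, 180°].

81.96°W

Start at +176.11°; shift +101.93° → +278.04°.
+278.04° lies outside (−180°, 180°]; subtract 360° → -81.96°.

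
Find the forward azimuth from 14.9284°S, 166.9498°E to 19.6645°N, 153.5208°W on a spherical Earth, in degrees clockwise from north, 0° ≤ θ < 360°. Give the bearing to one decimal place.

Δλ = -153.5208 − 166.9498 = -320.4706°; wrapped into (−180°, 180°]: 39.5294°.
θ = atan2( sin Δλ · cos φ₂ , cos φ₁ · sin φ₂ − sin φ₁ · cos φ₂ · cos Δλ )
  = atan2(0.59935, 0.51226) = 49.480° → normalised to [0°, 360°): 49.480°.

49.5°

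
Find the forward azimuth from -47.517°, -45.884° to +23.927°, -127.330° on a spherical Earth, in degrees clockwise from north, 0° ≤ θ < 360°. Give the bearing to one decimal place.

Δλ = -127.330 − -45.884 = -81.446°.
θ = atan2( sin Δλ · cos φ₂ , cos φ₁ · sin φ₂ − sin φ₁ · cos φ₂ · cos Δλ )
  = atan2(-0.90390, 0.37418) = -67.512° → normalised to [0°, 360°): 292.488°.

292.5°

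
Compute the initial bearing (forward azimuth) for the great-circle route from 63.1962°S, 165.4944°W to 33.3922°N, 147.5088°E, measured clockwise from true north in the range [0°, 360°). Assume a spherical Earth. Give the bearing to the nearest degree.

Δλ = 147.5088 − -165.4944 = 313.0032°; wrapped into (−180°, 180°]: -46.9968°.
θ = atan2( sin Δλ · cos φ₂ , cos φ₁ · sin φ₂ − sin φ₁ · cos φ₂ · cos Δλ )
  = atan2(-0.61059, 0.75645) = -38.910° → normalised to [0°, 360°): 321.090°.

321°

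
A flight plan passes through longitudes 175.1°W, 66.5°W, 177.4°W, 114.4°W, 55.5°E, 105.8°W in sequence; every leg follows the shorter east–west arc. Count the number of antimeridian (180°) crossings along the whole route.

Leg 1: -175.1° → -66.5°, shortest Δλ = 108.6° (east) — does not cross 180°.
Leg 2: -66.5° → -177.4°, shortest Δλ = -110.9° (west) — does not cross 180°.
Leg 3: -177.4° → -114.4°, shortest Δλ = 63.0° (east) — does not cross 180°.
Leg 4: -114.4° → +55.5°, shortest Δλ = 169.9° (east) — does not cross 180°.
Leg 5: +55.5° → -105.8°, shortest Δλ = -161.3° (west) — does not cross 180°.
Total crossings: 0.

0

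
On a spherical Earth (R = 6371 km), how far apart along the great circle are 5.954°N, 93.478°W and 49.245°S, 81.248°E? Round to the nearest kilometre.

Δλ = 81.248 − -93.478 = 174.726°.
Δφ = -49.245 − 5.954 = -55.199°.
a = sin²(Δφ/2) + cos φ₁ · cos φ₂ · sin²(Δλ/2) = 0.862566.
c = 2·atan2(√a, √(1−a)) = 2.38202 rad → d = 6371·c ≈ 15175.86 km.

15176 km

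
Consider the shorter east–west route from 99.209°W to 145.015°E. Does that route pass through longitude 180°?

Yes

Naïve |145.015 − -99.209| = 244.224° > 180°, so the shorter arc goes the other way round — across 180°.
Signed shortest Δλ = ((145.015 − -99.209 + 180) mod 360) − 180 = -115.776°.
Going west by 115.776° from -99.209° passes through 180° before reaching +145.015°.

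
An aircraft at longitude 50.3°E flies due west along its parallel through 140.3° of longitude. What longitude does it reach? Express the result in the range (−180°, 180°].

Start at +50.3°; shift −140.3° → -90.0°.
-90.0° already lies in (−180°, 180°].

90.0°W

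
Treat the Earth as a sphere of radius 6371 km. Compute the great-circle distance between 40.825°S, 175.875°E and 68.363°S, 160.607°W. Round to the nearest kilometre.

3368 km

Δλ = -160.607 − 175.875 = -336.482°; wrapped into (−180°, 180°]: 23.518°.
Δφ = -68.363 − -40.825 = -27.538°.
a = sin²(Δφ/2) + cos φ₁ · cos φ₂ · sin²(Δλ/2) = 0.068236.
c = 2·atan2(√a, √(1−a)) = 0.52857 rad → d = 6371·c ≈ 3367.54 km.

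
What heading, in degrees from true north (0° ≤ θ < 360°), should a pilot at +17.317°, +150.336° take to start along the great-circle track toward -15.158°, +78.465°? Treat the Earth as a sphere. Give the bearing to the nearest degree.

250°

Δλ = 78.465 − 150.336 = -71.871°.
θ = atan2( sin Δλ · cos φ₂ , cos φ₁ · sin φ₂ − sin φ₁ · cos φ₂ · cos Δλ )
  = atan2(-0.91729, -0.33903) = -110.284° → normalised to [0°, 360°): 249.716°.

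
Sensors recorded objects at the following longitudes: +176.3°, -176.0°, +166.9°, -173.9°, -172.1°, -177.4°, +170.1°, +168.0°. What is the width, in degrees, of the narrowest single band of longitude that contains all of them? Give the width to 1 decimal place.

Sort the longitudes: -177.4°, -176.0°, -173.9°, -172.1°, +166.9°, +168.0°, +170.1°, +176.3°.
Eastward gaps between consecutive values (wrapping around): 1.4°, 2.1°, 1.8°, 339.0°, 1.1°, 2.1°, 6.2°, 6.3°.
Largest gap = 339.0° ⇒ minimal covering band is its complement: 360° − 339.0° = 21.0°.
Band runs from +166.9° eastward to -172.1°, crossing the antimeridian.

21.0°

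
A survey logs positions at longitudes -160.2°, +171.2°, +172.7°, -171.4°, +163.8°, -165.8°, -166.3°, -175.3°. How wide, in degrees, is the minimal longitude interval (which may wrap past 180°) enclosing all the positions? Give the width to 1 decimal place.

Sort the longitudes: -175.3°, -171.4°, -166.3°, -165.8°, -160.2°, +163.8°, +171.2°, +172.7°.
Eastward gaps between consecutive values (wrapping around): 3.9°, 5.1°, 0.5°, 5.6°, 324.0°, 7.4°, 1.5°, 12.0°.
Largest gap = 324.0° ⇒ minimal covering band is its complement: 360° − 324.0° = 36.0°.
Band runs from +163.8° eastward to -160.2°, crossing the antimeridian.

36.0°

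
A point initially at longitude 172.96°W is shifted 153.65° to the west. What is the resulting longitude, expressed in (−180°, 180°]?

Start at -172.96°; shift −153.65° → -326.61°.
-326.61° lies outside (−180°, 180°]; add 360° → +33.39°.

33.39°E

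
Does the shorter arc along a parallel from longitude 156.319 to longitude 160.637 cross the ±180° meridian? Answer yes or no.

No

Signed shortest Δλ = ((160.637 − 156.319 + 180) mod 360) − 180 = 4.318°.
Going east by 4.318° from +156.319° reaches +160.637° without touching 180°.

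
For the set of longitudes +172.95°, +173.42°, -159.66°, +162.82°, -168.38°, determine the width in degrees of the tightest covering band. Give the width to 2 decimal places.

37.52°

Sort the longitudes: -168.38°, -159.66°, +162.82°, +172.95°, +173.42°.
Eastward gaps between consecutive values (wrapping around): 8.72°, 322.48°, 10.13°, 0.47°, 18.20°.
Largest gap = 322.48° ⇒ minimal covering band is its complement: 360° − 322.48° = 37.52°.
Band runs from +162.82° eastward to -159.66°, crossing the antimeridian.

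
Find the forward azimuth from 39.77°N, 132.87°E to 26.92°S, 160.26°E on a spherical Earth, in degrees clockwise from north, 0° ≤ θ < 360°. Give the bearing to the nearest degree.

Δλ = 160.26 − 132.87 = 27.39°.
θ = atan2( sin Δλ · cos φ₂ , cos φ₁ · sin φ₂ − sin φ₁ · cos φ₂ · cos Δλ )
  = atan2(0.41019, -0.85443) = 154.355° → normalised to [0°, 360°): 154.355°.

154°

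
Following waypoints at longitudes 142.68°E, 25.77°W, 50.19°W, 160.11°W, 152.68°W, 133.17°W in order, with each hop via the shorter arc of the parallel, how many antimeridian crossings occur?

Leg 1: +142.68° → -25.77°, shortest Δλ = -168.45° (west) — does not cross 180°.
Leg 2: -25.77° → -50.19°, shortest Δλ = -24.42° (west) — does not cross 180°.
Leg 3: -50.19° → -160.11°, shortest Δλ = -109.92° (west) — does not cross 180°.
Leg 4: -160.11° → -152.68°, shortest Δλ = 7.43° (east) — does not cross 180°.
Leg 5: -152.68° → -133.17°, shortest Δλ = 19.51° (east) — does not cross 180°.
Total crossings: 0.

0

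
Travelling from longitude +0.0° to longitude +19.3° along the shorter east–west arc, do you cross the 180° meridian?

No

Signed shortest Δλ = ((19.3 − -0.0 + 180) mod 360) − 180 = 19.3°.
Going east by 19.3° from -0.0° reaches +19.3° without touching 180°.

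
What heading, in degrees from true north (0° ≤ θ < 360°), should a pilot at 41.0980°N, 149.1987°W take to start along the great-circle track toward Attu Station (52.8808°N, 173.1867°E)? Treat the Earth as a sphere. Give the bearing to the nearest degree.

308°

Δλ = 173.1867 − -149.1987 = 322.3854°; wrapped into (−180°, 180°]: -37.6146°.
θ = atan2( sin Δλ · cos φ₂ , cos φ₁ · sin φ₂ − sin φ₁ · cos φ₂ · cos Δλ )
  = atan2(-0.36833, 0.28666) = -52.107° → normalised to [0°, 360°): 307.893°.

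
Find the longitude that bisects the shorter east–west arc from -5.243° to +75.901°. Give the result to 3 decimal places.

Signed shortest Δλ from -5.243° to +75.901° is +81.144°.
Midpoint longitude = -5.243° + (+81.144°)/2 = -5.243° + 40.572° = +35.329°.

+35.329°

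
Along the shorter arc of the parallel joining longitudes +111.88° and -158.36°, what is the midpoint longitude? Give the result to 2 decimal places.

+156.76°

Signed shortest Δλ from +111.88° to -158.36° is +89.76°.
Midpoint longitude = +111.88° + (+89.76°)/2 = +111.88° + 44.88° = +156.76°.
(The naïve average (+111.88 + -158.36)/2 = -23.24° is on the wrong side of the globe.)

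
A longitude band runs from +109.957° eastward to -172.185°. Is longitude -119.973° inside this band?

No

Band width going east from +109.957° to -172.185°: ((-172.185 − 109.957) mod 360) = 77.858°.
Offset of -119.973° east of the west edge: ((-119.973 − 109.957) mod 360) = 130.070°.
130.070° > 77.858° ⇒ outside.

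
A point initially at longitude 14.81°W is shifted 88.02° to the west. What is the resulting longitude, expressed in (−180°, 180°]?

102.83°W

Start at -14.81°; shift −88.02° → -102.83°.
-102.83° already lies in (−180°, 180°].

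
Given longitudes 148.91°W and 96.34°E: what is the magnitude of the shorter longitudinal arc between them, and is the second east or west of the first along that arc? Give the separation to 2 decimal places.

Raw difference: 96.34 − -148.91 = 245.25°.
Normalise into (−180°, 180°]: 245.25° − 360° = -114.75°.
Negative ⇒ the second point lies to the west; separation 114.75°.

114.75° west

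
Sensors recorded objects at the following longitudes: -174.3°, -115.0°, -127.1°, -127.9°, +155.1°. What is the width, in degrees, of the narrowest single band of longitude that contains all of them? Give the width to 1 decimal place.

Sort the longitudes: -174.3°, -127.9°, -127.1°, -115.0°, +155.1°.
Eastward gaps between consecutive values (wrapping around): 46.4°, 0.8°, 12.1°, 270.1°, 30.6°.
Largest gap = 270.1° ⇒ minimal covering band is its complement: 360° − 270.1° = 89.9°.
Band runs from +155.1° eastward to -115.0°, crossing the antimeridian.

89.9°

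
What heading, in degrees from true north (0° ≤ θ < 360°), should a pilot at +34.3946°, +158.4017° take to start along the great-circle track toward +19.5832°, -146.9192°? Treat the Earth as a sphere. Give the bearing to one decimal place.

92.3°

Δλ = -146.9192 − 158.4017 = -305.3209°; wrapped into (−180°, 180°]: 54.6791°.
θ = atan2( sin Δλ · cos φ₂ , cos φ₁ · sin φ₂ − sin φ₁ · cos φ₂ · cos Δλ )
  = atan2(0.76873, -0.03113) = 92.319° → normalised to [0°, 360°): 92.319°.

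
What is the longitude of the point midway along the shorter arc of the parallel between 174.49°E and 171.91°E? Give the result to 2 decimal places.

Signed shortest Δλ from +174.49° to +171.91° is -2.58°.
Midpoint longitude = +174.49° + (-2.58°)/2 = +174.49° − 1.29° = +173.20°.

173.20°E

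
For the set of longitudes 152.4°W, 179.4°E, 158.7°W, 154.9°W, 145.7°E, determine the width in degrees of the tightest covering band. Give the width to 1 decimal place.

61.9°

Sort the longitudes: -158.7°, -154.9°, -152.4°, +145.7°, +179.4°.
Eastward gaps between consecutive values (wrapping around): 3.8°, 2.5°, 298.1°, 33.7°, 21.9°.
Largest gap = 298.1° ⇒ minimal covering band is its complement: 360° − 298.1° = 61.9°.
Band runs from +145.7° eastward to -152.4°, crossing the antimeridian.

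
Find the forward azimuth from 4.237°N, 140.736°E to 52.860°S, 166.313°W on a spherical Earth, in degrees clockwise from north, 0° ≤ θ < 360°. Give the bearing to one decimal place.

Δλ = -166.313 − 140.736 = -307.049°; wrapped into (−180°, 180°]: 52.951°.
θ = atan2( sin Δλ · cos φ₂ , cos φ₁ · sin φ₂ − sin φ₁ · cos φ₂ · cos Δλ )
  = atan2(0.48188, -0.82186) = 149.616° → normalised to [0°, 360°): 149.616°.

149.6°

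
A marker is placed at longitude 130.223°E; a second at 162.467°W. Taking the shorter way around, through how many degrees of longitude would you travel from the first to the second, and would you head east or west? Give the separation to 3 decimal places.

67.310° east

Raw difference: -162.467 − 130.223 = -292.69°.
Normalise into (−180°, 180°]: -292.69° + 360° = 67.31°.
Positive ⇒ the second point lies to the east; separation 67.310°.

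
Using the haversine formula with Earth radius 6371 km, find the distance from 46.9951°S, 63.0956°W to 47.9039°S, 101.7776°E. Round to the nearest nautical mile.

5055 nmi

Δλ = 101.7776 − -63.0956 = 164.8732°.
Δφ = -47.9039 − -46.9951 = -0.9088°.
a = sin²(Δφ/2) + cos φ₁ · cos φ₂ · sin²(Δλ/2) = 0.449379.
c = 2·atan2(√a, √(1−a)) = 1.46938 rad → d = 6371·c ≈ 9361.42 km ≈ 5054.76 nmi.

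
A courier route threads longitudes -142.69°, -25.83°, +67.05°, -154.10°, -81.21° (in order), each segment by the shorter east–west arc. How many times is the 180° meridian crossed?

Leg 1: -142.69° → -25.83°, shortest Δλ = 116.86° (east) — does not cross 180°.
Leg 2: -25.83° → +67.05°, shortest Δλ = 92.88° (east) — does not cross 180°.
Leg 3: +67.05° → -154.10°, shortest Δλ = 138.85° (east) — crosses 180°.
Leg 4: -154.10° → -81.21°, shortest Δλ = 72.89° (east) — does not cross 180°.
Total crossings: 1.

1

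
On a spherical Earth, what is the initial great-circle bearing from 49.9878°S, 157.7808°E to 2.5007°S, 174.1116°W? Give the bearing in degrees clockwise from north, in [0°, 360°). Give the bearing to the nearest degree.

Δλ = -174.1116 − 157.7808 = -331.8924°; wrapped into (−180°, 180°]: 28.1076°.
θ = atan2( sin Δλ · cos φ₂ , cos φ₁ · sin φ₂ − sin φ₁ · cos φ₂ · cos Δλ )
  = atan2(0.47068, 0.64688) = 36.040° → normalised to [0°, 360°): 36.040°.

36°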